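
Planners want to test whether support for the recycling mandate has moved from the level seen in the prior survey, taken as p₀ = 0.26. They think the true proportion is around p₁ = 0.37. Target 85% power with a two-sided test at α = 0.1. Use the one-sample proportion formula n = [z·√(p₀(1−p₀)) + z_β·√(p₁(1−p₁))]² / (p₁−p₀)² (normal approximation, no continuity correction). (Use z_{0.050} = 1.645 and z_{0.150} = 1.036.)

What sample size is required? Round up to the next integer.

n = 124

n = [z_{α/2}·√(p₀q₀) + z_β·√(p₁q₁)]² / (p₁ − p₀)²
  = [1.645·√(0.26·0.74) + 1.036·√(0.37·0.63)]² / (0.11)²
  = [1.645·0.4386 + 1.036·0.4828]² / 0.0121
  = [1.2217]² / 0.0121
  = 123.36
Round up → n = 124.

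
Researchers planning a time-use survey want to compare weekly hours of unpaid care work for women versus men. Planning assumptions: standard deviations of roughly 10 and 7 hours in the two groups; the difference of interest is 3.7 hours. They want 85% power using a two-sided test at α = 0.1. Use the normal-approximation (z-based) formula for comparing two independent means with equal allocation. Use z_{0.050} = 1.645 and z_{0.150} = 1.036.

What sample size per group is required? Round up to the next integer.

n = (z_{α/2} + z_β)² · (σ₁² + σ₂²) / δ²
  = (1.645 + 1.036)² · (10² + 7² = 149) / 3.7²
  = 7.1878 · 149 / 13.69
  = 78.23
Round up → n = 79 per group.

n = 79 per group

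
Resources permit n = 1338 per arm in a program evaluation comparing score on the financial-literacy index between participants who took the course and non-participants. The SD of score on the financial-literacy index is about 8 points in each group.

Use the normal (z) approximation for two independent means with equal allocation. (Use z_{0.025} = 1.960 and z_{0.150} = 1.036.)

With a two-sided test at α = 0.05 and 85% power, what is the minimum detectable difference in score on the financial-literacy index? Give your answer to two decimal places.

δ = (z_{α/2} + z_β) · √((σ₁²+σ₂²)/n)
  = (1.960 + 1.036) · √(128/1338)
  = 2.996 · √0.09567
  = 2.996 · 0.3093
  = 0.9267

Minimum detectable difference ≈ 0.93 points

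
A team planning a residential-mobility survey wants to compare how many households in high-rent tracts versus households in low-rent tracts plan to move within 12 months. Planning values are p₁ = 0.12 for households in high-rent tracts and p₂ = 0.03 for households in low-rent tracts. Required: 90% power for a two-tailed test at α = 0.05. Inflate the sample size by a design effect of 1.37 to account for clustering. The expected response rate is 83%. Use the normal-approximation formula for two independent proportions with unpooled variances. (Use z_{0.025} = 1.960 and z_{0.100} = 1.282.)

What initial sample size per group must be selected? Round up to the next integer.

n = (z_{α/2} + z_β)² · [p₁(1−p₁) + p₂(1−p₂)] / (p₁ − p₂)²
  = (1.960 + 1.282)² · (0.12·0.88 + 0.03·0.97) / (0.09)²
  = (3.242)² · (0.1056 + 0.0291) / 0.0081
  = 10.5106 · 0.1347 / 0.0081
  = 174.79
Design effect: 1.37 × 174.79 = 239.46.
Adjust for 83% response: 239.46 / 0.83 = 288.50.
Round up → n = 289 per group.

n = 289 per group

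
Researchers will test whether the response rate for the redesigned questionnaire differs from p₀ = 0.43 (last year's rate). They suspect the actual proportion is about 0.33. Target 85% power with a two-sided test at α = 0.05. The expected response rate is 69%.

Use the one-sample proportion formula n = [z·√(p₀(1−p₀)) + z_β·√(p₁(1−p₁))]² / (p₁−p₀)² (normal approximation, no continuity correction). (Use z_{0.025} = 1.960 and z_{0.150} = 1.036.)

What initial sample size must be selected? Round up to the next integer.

n = [z_{α/2}·√(p₀q₀) + z_β·√(p₁q₁)]² / (p₁ − p₀)²
  = [1.960·√(0.43·0.57) + 1.036·√(0.33·0.67)]² / (-0.10)²
  = [1.960·0.4951 + 1.036·0.4702]² / 0.0100
  = [1.4575]² / 0.0100
  = 212.43
Adjust for 69% response: 212.43 / 0.69 = 307.87.
Round up → n = 308.

n = 308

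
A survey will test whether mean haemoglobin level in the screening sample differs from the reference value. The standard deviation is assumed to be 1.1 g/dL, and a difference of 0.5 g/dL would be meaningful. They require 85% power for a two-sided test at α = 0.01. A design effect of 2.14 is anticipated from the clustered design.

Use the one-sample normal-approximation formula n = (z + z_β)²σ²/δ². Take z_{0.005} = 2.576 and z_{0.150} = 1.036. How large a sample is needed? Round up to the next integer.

n = 136

n = (z_{α/2} + z_β)² · σ² / δ²
  = (2.576 + 1.036)² · 1.1² / 0.5²
  = 13.0465 · 1.21 / 0.25
  = 63.15
Design effect: 2.14 × 63.15 = 135.13.
Round up → n = 136.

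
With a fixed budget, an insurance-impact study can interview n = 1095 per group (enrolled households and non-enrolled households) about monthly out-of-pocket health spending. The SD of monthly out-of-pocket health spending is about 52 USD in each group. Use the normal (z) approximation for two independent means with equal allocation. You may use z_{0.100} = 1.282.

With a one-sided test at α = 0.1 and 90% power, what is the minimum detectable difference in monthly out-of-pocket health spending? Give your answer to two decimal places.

δ = (z_α + z_β) · √((σ₁²+σ₂²)/n)
  = (1.282 + 1.282) · √(5408/1095)
  = 2.564 · √4.9388
  = 2.564 · 2.2223
  = 5.6981

Minimum detectable difference ≈ 5.70 USD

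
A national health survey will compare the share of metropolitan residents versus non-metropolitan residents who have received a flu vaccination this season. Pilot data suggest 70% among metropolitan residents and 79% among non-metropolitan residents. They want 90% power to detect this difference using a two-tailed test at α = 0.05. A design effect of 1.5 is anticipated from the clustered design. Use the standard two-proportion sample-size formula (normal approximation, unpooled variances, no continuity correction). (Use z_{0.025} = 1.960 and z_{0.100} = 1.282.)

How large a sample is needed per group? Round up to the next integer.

n = (z_{α/2} + z_β)² · [p₁(1−p₁) + p₂(1−p₂)] / (p₁ − p₂)²
  = (1.960 + 1.282)² · (0.70·0.30 + 0.79·0.21) / (-0.09)²
  = (3.242)² · (0.2100 + 0.1659) / 0.0081
  = 10.5106 · 0.3759 / 0.0081
  = 487.77
Design effect: 1.5 × 487.77 = 731.65.
Round up → n = 732 per group.

n = 732 per group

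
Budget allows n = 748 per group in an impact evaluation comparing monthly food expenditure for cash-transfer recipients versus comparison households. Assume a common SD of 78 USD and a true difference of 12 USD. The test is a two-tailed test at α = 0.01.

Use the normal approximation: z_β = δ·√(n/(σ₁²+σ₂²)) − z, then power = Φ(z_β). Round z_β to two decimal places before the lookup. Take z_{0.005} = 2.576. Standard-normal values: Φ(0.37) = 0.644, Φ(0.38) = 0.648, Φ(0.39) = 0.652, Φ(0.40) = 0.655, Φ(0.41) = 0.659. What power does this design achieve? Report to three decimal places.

z_β = δ·√(n/(σ₁²+σ₂²)) − z_{α/2}
    = 12 · √(748/12168) − 2.576
    = 12 · 0.24794 − 2.576
    = 2.9752 − 2.576 = 0.3992 → 0.40
Power = Φ(0.40) = 0.655.

Power ≈ 0.655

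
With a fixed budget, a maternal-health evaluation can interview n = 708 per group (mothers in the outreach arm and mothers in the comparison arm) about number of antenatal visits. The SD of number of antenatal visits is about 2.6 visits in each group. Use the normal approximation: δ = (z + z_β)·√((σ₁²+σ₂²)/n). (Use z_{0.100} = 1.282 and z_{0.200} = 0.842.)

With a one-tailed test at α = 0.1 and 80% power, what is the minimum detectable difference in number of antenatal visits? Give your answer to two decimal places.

δ = (z_α + z_β) · √((σ₁²+σ₂²)/n)
  = (1.282 + 0.842) · √(13.52/708)
  = 2.124 · √0.0191
  = 2.124 · 0.1382
  = 0.2935

Minimum detectable difference ≈ 0.29 visits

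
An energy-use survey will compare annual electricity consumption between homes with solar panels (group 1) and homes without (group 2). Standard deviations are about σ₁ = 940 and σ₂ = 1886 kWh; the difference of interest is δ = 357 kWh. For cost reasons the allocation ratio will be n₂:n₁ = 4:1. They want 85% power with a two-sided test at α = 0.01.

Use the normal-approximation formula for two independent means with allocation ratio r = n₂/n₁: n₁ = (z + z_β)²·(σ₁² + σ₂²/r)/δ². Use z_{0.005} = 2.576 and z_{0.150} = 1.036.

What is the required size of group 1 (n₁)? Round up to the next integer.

n₁ = (z_{α/2} + z_β)² · (σ₁² + σ₂²/r) / δ²
   = (2.576 + 1.036)² · (940² + 1886²/4) / 357²
   = 13.0465 · (883600 + 889249) / 127449
   = 13.0465 · 1772849 / 127449
   = 181.48
Round up → n₁ = 182; n₂ = r·n₁ = 4 × 182 = 728.

n₁ = 182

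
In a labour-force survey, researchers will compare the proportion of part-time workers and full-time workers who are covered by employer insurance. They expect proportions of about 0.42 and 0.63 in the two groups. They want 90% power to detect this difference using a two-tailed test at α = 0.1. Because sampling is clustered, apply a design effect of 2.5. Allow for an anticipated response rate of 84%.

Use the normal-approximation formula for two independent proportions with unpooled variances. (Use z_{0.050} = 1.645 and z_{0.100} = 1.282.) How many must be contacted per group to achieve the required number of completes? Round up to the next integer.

n = 276 per group

n = (z_{α/2} + z_β)² · [p₁(1−p₁) + p₂(1−p₂)] / (p₁ − p₂)²
  = (1.645 + 1.282)² · (0.42·0.58 + 0.63·0.37) / (-0.21)²
  = (2.927)² · (0.2436 + 0.2331) / 0.0441
  = 8.5673 · 0.4767 / 0.0441
  = 92.61
Design effect: 2.5 × 92.61 = 231.52.
Adjust for 84% response: 231.52 / 0.84 = 275.62.
Round up → n = 276 per group.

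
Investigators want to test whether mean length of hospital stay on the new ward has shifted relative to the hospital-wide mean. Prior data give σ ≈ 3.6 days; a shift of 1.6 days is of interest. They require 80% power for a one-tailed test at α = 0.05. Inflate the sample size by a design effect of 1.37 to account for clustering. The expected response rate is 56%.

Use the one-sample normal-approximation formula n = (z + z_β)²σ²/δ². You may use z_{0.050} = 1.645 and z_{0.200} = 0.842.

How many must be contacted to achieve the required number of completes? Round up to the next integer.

n = (z_α + z_β)² · σ² / δ²
  = (1.645 + 0.842)² · 3.6² / 1.6²
  = 6.1852 · 12.96 / 2.56
  = 31.31
Design effect: 1.37 × 31.31 = 42.90.
Adjust for 56% response: 42.90 / 0.56 = 76.60.
Round up → n = 77.

n = 77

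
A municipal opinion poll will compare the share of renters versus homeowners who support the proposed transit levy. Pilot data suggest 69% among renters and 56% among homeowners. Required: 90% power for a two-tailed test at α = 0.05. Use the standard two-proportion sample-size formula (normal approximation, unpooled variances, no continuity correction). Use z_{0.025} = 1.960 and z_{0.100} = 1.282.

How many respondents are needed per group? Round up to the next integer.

n = 287 per group

n = (z_{α/2} + z_β)² · [p₁(1−p₁) + p₂(1−p₂)] / (p₁ − p₂)²
  = (1.960 + 1.282)² · (0.69·0.31 + 0.56·0.44) / (0.13)²
  = (3.242)² · (0.2139 + 0.2464) / 0.0169
  = 10.5106 · 0.4603 / 0.0169
  = 286.27
Round up → n = 287 per group.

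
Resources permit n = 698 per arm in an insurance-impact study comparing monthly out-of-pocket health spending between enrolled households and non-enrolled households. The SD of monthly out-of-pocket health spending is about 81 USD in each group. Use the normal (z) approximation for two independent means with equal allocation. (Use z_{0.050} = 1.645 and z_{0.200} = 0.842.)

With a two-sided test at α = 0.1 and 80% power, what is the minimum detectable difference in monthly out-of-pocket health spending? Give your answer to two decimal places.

Minimum detectable difference ≈ 10.78 USD

δ = (z_{α/2} + z_β) · √((σ₁²+σ₂²)/n)
  = (1.645 + 0.842) · √(13122/698)
  = 2.487 · √18.7994
  = 2.487 · 4.3358
  = 10.7832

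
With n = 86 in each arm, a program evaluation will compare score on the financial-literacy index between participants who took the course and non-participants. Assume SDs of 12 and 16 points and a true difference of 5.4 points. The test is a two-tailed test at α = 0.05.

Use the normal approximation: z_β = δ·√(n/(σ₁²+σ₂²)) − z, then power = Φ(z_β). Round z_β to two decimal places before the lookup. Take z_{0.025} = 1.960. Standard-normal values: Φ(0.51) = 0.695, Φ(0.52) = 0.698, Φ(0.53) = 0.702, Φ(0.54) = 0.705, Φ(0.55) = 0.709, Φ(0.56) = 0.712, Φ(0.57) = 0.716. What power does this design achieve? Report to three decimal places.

z_β = δ·√(n/(σ₁²+σ₂²)) − z_{α/2}
    = 5.4 · √(86/400) − 1.960
    = 5.4 · 0.46368 − 1.960
    = 2.5039 − 1.960 = 0.5439 → 0.54
Power = Φ(0.54) = 0.705.

Power ≈ 0.705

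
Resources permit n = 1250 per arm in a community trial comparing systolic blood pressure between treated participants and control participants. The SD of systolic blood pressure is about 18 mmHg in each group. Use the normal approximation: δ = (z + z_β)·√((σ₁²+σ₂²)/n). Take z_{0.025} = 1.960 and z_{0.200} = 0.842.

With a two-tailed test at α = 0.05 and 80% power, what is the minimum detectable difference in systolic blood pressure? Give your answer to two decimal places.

Minimum detectable difference ≈ 2.02 mmHg

δ = (z_{α/2} + z_β) · √((σ₁²+σ₂²)/n)
  = (1.960 + 0.842) · √(648/1250)
  = 2.802 · √0.5184
  = 2.802 · 0.7200
  = 2.0174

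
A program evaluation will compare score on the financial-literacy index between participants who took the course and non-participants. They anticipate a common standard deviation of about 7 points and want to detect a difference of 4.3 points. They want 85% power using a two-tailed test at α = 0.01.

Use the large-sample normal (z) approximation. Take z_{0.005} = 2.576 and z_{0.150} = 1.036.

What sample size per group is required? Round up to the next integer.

n = (z_{α/2} + z_β)² · (σ₁² + σ₂²) / δ²
  = (2.576 + 1.036)² · (2·7² = 98) / 4.3²
  = 13.0465 · 98 / 18.49
  = 69.15
Round up → n = 70 per group.

n = 70 per group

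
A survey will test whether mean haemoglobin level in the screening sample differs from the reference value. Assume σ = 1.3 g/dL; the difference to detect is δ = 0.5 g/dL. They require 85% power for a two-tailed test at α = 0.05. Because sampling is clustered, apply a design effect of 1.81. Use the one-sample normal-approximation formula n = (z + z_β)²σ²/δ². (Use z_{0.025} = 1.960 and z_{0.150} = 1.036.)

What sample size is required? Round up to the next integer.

n = 110

n = (z_{α/2} + z_β)² · σ² / δ²
  = (1.960 + 1.036)² · 1.3² / 0.5²
  = 8.9760 · 1.69 / 0.25
  = 60.68
Design effect: 1.81 × 60.68 = 109.83.
Round up → n = 110.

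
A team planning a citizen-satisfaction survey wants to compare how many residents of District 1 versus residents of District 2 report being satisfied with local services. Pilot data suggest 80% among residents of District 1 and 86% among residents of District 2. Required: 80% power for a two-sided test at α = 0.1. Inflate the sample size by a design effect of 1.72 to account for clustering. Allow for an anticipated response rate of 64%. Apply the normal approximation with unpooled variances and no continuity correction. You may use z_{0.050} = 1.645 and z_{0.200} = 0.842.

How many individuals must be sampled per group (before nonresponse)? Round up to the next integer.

n = 1295 per group

n = (z_{α/2} + z_β)² · [p₁(1−p₁) + p₂(1−p₂)] / (p₁ − p₂)²
  = (1.645 + 0.842)² · (0.80·0.20 + 0.86·0.14) / (-0.06)²
  = (2.487)² · (0.1600 + 0.1204) / 0.0036
  = 6.1852 · 0.2804 / 0.0036
  = 481.76
Design effect: 1.72 × 481.76 = 828.62.
Adjust for 64% response: 828.62 / 0.64 = 1294.72.
Round up → n = 1295 per group.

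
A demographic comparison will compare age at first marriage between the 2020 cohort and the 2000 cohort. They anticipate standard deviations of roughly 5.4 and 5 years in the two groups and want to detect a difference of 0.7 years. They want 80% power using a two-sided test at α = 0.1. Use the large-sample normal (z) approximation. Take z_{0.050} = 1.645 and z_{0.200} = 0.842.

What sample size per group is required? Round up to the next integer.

n = 684 per group

n = (z_{α/2} + z_β)² · (σ₁² + σ₂²) / δ²
  = (1.645 + 0.842)² · (5.4² + 5² = 54.16) / 0.7²
  = 6.1852 · 54.16 / 0.49
  = 683.65
Round up → n = 684 per group.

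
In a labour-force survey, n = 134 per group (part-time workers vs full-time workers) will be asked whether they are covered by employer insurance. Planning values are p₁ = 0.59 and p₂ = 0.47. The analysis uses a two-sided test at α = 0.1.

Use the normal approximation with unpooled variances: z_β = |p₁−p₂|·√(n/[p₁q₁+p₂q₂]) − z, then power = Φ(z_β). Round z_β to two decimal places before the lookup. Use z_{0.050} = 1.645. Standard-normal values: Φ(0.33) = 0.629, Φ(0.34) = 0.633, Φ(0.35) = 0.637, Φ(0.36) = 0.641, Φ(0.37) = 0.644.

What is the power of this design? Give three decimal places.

Power ≈ 0.633

z_β = |p₁−p₂|·√(n/[p₁q₁+p₂q₂]) − z_{α/2}
    = 0.12 · √(134/0.4910) − 1.645
    = 0.12 · 16.5201 − 1.645
    = 1.9824 − 1.645 = 0.3374 → 0.34
Power = Φ(0.34) = 0.633.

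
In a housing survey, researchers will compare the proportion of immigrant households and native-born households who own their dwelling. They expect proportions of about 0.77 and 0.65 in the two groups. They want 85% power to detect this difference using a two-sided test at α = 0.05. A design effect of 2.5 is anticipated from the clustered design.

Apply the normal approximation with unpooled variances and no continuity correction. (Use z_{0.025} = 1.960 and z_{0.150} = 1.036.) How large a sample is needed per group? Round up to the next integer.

n = 631 per group

n = (z_{α/2} + z_β)² · [p₁(1−p₁) + p₂(1−p₂)] / (p₁ − p₂)²
  = (1.960 + 1.036)² · (0.77·0.23 + 0.65·0.35) / (0.12)²
  = (2.996)² · (0.1771 + 0.2275) / 0.0144
  = 8.9760 · 0.4046 / 0.0144
  = 252.20
Design effect: 2.5 × 252.20 = 630.50.
Round up → n = 631 per group.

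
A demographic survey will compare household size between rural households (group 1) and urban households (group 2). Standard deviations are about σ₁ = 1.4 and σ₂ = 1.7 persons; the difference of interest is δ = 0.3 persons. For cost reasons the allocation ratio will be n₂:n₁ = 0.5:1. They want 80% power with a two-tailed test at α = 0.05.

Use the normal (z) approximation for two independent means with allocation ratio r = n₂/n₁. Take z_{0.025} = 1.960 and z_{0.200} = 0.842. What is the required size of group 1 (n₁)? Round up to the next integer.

n₁ = 676

n₁ = (z_{α/2} + z_β)² · (σ₁² + σ₂²/r) / δ²
   = (1.960 + 0.842)² · (1.4² + 1.7²/0.5) / 0.3²
   = 7.8512 · (1.96 + 5.78) / 0.09
   = 7.8512 · 7.74 / 0.09
   = 675.20
Round up → n₁ = 676; n₂ = r·n₁ = 0.5 × 676 = 338.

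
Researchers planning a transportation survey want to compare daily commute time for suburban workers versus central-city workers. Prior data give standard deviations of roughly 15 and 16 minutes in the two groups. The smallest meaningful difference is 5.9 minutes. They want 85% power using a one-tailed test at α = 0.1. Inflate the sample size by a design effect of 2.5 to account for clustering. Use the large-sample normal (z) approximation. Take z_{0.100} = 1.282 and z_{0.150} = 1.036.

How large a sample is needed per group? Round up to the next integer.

n = 186 per group

n = (z_α + z_β)² · (σ₁² + σ₂²) / δ²
  = (1.282 + 1.036)² · (15² + 16² = 481) / 5.9²
  = 5.3731 · 481 / 34.81
  = 74.25
Design effect: 2.5 × 74.25 = 185.61.
Round up → n = 186 per group.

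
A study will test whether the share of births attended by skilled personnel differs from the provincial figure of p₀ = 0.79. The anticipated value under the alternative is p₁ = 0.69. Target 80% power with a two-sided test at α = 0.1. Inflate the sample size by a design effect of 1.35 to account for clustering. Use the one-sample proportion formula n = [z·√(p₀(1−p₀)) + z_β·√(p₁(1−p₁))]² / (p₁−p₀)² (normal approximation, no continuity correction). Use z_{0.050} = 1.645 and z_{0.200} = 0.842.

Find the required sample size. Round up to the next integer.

n = 152

n = [z_{α/2}·√(p₀q₀) + z_β·√(p₁q₁)]² / (p₁ − p₀)²
  = [1.645·√(0.79·0.21) + 0.842·√(0.69·0.31)]² / (-0.10)²
  = [1.645·0.4073 + 0.842·0.4625]² / 0.0100
  = [1.0594]² / 0.0100
  = 112.24
Design effect: 1.35 × 112.24 = 151.53.
Round up → n = 152.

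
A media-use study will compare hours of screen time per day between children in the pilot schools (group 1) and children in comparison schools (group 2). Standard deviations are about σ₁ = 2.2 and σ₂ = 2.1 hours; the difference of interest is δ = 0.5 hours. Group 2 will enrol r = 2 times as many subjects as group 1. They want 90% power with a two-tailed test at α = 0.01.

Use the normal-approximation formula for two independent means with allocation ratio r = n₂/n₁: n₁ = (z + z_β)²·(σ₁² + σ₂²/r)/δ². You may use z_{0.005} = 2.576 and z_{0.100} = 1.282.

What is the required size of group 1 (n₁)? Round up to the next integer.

n₁ = 420

n₁ = (z_{α/2} + z_β)² · (σ₁² + σ₂²/r) / δ²
   = (2.576 + 1.282)² · (2.2² + 2.1²/2) / 0.5²
   = 14.8842 · (4.84 + 2.205) / 0.25
   = 14.8842 · 7.045 / 0.25
   = 419.44
Round up → n₁ = 420; n₂ = r·n₁ = 2 × 420 = 840.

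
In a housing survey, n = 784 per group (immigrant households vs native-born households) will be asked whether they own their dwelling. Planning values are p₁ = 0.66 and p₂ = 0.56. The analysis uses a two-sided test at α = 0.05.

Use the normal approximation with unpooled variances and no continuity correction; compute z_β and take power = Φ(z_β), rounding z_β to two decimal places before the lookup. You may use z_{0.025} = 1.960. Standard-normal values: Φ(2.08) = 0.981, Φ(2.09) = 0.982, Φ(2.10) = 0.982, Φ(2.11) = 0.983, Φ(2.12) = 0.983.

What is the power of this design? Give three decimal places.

Power ≈ 0.983

z_β = |p₁−p₂|·√(n/[p₁q₁+p₂q₂]) − z_{α/2}
    = 0.10 · √(784/0.4708) − 1.960
    = 0.10 · 40.8075 − 1.960
    = 4.0807 − 1.960 = 2.1207 → 2.12
Power = Φ(2.12) = 0.983.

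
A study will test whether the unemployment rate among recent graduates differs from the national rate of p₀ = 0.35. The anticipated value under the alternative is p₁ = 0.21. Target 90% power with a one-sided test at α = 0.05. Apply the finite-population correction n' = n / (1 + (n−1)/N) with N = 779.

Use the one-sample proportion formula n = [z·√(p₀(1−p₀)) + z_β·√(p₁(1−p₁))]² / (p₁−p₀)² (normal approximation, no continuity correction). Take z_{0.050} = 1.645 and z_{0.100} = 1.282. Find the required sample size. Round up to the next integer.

n = [z_α·√(p₀q₀) + z_β·√(p₁q₁)]² / (p₁ − p₀)²
  = [1.645·√(0.35·0.65) + 1.282·√(0.21·0.79)]² / (-0.14)²
  = [1.645·0.4770 + 1.282·0.4073]² / 0.0196
  = [1.3068]² / 0.0196
  = 87.13
Finite-population correction (N = 779): 87.13 / (1 + (87.13 − 1)/779) = 78.45.
Round up → n = 79.

n = 79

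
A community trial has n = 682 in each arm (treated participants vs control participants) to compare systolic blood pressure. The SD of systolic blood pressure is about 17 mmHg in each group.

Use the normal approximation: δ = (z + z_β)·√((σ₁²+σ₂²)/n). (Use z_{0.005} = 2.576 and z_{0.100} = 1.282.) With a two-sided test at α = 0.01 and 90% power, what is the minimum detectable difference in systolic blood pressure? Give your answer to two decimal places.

Minimum detectable difference ≈ 3.55 mmHg

δ = (z_{α/2} + z_β) · √((σ₁²+σ₂²)/n)
  = (2.576 + 1.282) · √(578/682)
  = 3.858 · √0.84751
  = 3.858 · 0.9206
  = 3.5517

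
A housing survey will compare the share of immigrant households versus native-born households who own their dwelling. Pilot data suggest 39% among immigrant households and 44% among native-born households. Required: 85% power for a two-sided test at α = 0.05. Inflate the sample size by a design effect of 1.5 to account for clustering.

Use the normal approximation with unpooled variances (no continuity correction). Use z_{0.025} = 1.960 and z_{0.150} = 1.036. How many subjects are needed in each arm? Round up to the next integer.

n = (z_{α/2} + z_β)² · [p₁(1−p₁) + p₂(1−p₂)] / (p₁ − p₂)²
  = (1.960 + 1.036)² · (0.39·0.61 + 0.44·0.56) / (-0.05)²
  = (2.996)² · (0.2379 + 0.2464) / 0.0025
  = 8.9760 · 0.4843 / 0.0025
  = 1738.83
Design effect: 1.5 × 1738.83 = 2608.25.
Round up → n = 2609 per group.

n = 2609 per group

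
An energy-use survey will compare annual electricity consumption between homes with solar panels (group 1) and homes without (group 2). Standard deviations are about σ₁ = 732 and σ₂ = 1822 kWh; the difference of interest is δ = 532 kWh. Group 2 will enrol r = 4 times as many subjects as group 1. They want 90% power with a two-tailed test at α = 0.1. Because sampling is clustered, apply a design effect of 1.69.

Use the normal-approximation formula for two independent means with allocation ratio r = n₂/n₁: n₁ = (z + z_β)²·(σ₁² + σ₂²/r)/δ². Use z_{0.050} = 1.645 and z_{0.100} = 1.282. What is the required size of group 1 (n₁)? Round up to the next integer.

n₁ = (z_{α/2} + z_β)² · (σ₁² + σ₂²/r) / δ²
   = (1.645 + 1.282)² · (732² + 1822²/4) / 532²
   = 8.5673 · (535824 + 829921) / 283024
   = 8.5673 · 1365745 / 283024
   = 41.34
Design effect: 1.69 × 41.34 = 69.87.
Round up → n₁ = 70; n₂ = r·n₁ = 4 × 70 = 280.

n₁ = 70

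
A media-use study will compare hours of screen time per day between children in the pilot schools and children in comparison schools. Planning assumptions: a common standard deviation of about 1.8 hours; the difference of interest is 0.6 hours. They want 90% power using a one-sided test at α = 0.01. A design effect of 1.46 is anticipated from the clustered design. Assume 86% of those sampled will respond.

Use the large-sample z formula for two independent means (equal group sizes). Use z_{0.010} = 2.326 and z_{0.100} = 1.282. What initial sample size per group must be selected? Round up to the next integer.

n = (z_α + z_β)² · (σ₁² + σ₂²) / δ²
  = (2.326 + 1.282)² · (2·1.8² = 6.48) / 0.6²
  = 13.0177 · 6.48 / 0.36
  = 234.32
Design effect: 1.46 × 234.32 = 342.10.
Adjust for 86% response: 342.10 / 0.86 = 397.80.
Round up → n = 398 per group.

n = 398 per group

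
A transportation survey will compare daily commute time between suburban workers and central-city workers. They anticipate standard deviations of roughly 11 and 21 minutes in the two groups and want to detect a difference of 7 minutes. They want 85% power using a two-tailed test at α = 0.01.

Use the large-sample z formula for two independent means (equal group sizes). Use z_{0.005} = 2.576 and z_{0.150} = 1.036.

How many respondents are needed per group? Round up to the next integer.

n = (z_{α/2} + z_β)² · (σ₁² + σ₂²) / δ²
  = (2.576 + 1.036)² · (11² + 21² = 562) / 7²
  = 13.0465 · 562 / 49
  = 149.64
Round up → n = 150 per group.

n = 150 per group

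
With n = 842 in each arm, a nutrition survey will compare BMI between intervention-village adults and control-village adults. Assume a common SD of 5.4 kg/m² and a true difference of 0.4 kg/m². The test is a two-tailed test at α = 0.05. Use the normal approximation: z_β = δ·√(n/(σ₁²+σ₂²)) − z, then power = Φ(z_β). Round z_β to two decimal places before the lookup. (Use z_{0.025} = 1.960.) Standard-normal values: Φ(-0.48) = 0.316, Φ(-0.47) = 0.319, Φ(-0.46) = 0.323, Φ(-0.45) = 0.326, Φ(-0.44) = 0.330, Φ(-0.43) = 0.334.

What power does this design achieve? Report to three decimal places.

z_β = δ·√(n/(σ₁²+σ₂²)) − z_{α/2}
    = 0.4 · √(842/58.32) − 1.960
    = 0.4 · 3.79968 − 1.960
    = 1.5199 − 1.960 = -0.4401 → -0.44
Power = Φ(-0.44) = 0.330.

Power ≈ 0.330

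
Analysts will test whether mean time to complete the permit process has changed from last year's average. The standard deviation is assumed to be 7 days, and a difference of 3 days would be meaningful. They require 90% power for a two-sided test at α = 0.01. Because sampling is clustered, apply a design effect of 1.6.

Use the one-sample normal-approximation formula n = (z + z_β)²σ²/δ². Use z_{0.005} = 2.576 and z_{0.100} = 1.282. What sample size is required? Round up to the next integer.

n = 130

n = (z_{α/2} + z_β)² · σ² / δ²
  = (2.576 + 1.282)² · 7² / 3²
  = 14.8842 · 49 / 9
  = 81.04
Design effect: 1.6 × 81.04 = 129.66.
Round up → n = 130.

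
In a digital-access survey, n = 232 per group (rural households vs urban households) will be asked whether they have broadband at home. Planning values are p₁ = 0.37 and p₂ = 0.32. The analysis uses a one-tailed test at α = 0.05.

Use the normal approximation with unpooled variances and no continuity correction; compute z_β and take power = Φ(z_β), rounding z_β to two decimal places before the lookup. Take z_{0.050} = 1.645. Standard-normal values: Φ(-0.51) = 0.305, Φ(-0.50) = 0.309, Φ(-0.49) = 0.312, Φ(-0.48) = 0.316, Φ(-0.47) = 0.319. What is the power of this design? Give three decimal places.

z_β = |p₁−p₂|·√(n/[p₁q₁+p₂q₂]) − z_α
    = 0.05 · √(232/0.4507) − 1.645
    = 0.05 · 22.6882 − 1.645
    = 1.1344 − 1.645 = -0.5106 → -0.51
Power = Φ(-0.51) = 0.305.

Power ≈ 0.305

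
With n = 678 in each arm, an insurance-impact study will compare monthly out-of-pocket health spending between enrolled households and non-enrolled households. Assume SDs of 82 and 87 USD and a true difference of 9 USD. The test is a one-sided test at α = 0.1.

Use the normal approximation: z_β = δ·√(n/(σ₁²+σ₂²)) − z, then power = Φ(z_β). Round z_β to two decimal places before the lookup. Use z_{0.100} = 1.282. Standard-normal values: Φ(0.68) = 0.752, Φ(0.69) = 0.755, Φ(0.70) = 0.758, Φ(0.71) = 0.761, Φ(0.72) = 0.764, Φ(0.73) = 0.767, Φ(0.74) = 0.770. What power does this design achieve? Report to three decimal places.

z_β = δ·√(n/(σ₁²+σ₂²)) − z_α
    = 9 · √(678/14293) − 1.282
    = 9 · 0.21780 − 1.282
    = 1.9602 − 1.282 = 0.6782 → 0.68
Power = Φ(0.68) = 0.752.

Power ≈ 0.752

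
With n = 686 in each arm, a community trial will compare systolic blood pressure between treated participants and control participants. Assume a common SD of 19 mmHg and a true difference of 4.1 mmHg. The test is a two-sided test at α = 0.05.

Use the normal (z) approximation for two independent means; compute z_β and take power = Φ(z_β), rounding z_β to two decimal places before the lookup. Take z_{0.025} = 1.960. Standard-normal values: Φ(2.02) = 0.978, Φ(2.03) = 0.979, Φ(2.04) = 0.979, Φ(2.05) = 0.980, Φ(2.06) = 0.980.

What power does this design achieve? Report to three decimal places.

z_β = δ·√(n/(σ₁²+σ₂²)) − z_{α/2}
    = 4.1 · √(686/722) − 1.960
    = 4.1 · 0.97475 − 1.960
    = 3.9965 − 1.960 = 2.0365 → 2.04
Power = Φ(2.04) = 0.979.

Power ≈ 0.979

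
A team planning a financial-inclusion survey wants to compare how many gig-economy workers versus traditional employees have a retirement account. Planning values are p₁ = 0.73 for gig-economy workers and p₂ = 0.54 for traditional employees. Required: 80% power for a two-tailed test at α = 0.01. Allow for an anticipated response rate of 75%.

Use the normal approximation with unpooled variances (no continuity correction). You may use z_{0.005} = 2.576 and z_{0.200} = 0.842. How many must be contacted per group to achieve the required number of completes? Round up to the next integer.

n = 193 per group

n = (z_{α/2} + z_β)² · [p₁(1−p₁) + p₂(1−p₂)] / (p₁ − p₂)²
  = (2.576 + 0.842)² · (0.73·0.27 + 0.54·0.46) / (0.19)²
  = (3.418)² · (0.1971 + 0.2484) / 0.0361
  = 11.6827 · 0.4455 / 0.0361
  = 144.17
Adjust for 75% response: 144.17 / 0.75 = 192.23.
Round up → n = 193 per group.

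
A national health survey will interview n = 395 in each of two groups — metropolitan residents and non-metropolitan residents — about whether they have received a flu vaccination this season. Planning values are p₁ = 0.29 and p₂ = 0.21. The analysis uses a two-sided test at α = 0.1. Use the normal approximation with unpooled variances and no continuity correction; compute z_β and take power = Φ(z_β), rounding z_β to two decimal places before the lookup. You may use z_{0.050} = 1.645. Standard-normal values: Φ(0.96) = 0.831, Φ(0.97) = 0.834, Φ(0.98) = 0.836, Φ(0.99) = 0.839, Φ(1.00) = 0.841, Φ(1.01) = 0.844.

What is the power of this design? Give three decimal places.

Power ≈ 0.831

z_β = |p₁−p₂|·√(n/[p₁q₁+p₂q₂]) − z_{α/2}
    = 0.08 · √(395/0.3718) − 1.645
    = 0.08 · 32.5945 − 1.645
    = 2.6076 − 1.645 = 0.9626 → 0.96
Power = Φ(0.96) = 0.831.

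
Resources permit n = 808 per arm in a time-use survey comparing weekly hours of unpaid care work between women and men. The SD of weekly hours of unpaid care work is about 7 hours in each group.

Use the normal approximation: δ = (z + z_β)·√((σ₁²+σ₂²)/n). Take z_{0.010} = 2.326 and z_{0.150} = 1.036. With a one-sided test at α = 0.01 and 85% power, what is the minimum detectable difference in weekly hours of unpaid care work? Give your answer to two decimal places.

Minimum detectable difference ≈ 1.17 hours

δ = (z_α + z_β) · √((σ₁²+σ₂²)/n)
  = (2.326 + 1.036) · √(98/808)
  = 3.362 · √0.12129
  = 3.362 · 0.3483
  = 1.1709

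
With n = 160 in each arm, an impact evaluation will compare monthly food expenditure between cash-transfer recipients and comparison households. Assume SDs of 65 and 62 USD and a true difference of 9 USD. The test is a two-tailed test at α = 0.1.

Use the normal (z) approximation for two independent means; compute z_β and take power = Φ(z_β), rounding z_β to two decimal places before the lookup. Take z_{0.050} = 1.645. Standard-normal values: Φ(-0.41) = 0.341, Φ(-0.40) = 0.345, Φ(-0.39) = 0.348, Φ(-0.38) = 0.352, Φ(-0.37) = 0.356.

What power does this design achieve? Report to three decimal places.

Power ≈ 0.352

z_β = δ·√(n/(σ₁²+σ₂²)) − z_{α/2}
    = 9 · √(160/8069) − 1.645
    = 9 · 0.14082 − 1.645
    = 1.2673 − 1.645 = -0.3777 → -0.38
Power = Φ(-0.38) = 0.352.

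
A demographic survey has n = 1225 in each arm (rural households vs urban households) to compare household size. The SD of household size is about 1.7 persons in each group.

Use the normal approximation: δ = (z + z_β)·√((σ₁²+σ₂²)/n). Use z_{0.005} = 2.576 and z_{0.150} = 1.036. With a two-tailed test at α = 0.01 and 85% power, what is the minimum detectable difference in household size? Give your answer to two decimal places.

Minimum detectable difference ≈ 0.25 persons

δ = (z_{α/2} + z_β) · √((σ₁²+σ₂²)/n)
  = (2.576 + 1.036) · √(5.78/1225)
  = 3.612 · √0.00472
  = 3.612 · 0.0687
  = 0.2481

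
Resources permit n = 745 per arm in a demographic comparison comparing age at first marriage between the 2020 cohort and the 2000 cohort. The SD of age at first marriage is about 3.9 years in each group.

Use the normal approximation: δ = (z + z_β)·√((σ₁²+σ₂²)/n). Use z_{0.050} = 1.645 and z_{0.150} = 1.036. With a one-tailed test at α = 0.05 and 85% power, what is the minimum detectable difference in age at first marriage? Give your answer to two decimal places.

δ = (z_α + z_β) · √((σ₁²+σ₂²)/n)
  = (1.645 + 1.036) · √(30.42/745)
  = 2.681 · √0.04083
  = 2.681 · 0.2021
  = 0.5417

Minimum detectable difference ≈ 0.54 years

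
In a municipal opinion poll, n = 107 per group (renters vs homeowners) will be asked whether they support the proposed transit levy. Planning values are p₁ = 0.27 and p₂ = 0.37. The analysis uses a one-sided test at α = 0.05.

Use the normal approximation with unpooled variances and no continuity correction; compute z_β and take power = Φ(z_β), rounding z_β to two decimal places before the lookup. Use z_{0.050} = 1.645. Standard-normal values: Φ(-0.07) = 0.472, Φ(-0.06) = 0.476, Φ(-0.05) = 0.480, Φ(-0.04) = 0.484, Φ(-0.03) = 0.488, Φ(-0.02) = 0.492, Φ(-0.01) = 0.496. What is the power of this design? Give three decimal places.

Power ≈ 0.472

z_β = |p₁−p₂|·√(n/[p₁q₁+p₂q₂]) − z_α
    = 0.10 · √(107/0.4302) − 1.645
    = 0.10 · 15.7709 − 1.645
    = 1.5771 − 1.645 = -0.0679 → -0.07
Power = Φ(-0.07) = 0.472.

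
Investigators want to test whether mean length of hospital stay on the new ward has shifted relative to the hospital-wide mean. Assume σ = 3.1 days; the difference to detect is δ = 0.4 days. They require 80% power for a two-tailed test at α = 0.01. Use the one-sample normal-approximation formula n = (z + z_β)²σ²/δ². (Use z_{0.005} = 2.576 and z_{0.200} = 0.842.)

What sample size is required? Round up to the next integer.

n = 702

n = (z_{α/2} + z_β)² · σ² / δ²
  = (2.576 + 0.842)² · 3.1² / 0.4²
  = 11.6827 · 9.61 / 0.16
  = 701.69
Round up → n = 702.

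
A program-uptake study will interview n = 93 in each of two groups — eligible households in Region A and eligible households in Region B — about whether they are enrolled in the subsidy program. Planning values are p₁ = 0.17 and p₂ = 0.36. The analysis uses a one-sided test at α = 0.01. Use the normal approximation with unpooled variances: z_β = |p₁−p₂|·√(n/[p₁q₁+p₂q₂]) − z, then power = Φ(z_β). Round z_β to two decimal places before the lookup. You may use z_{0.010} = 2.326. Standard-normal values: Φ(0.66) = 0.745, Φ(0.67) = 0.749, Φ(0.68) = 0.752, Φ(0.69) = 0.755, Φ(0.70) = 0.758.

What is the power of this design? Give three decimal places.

z_β = |p₁−p₂|·√(n/[p₁q₁+p₂q₂]) − z_α
    = 0.19 · √(93/0.3715) − 2.326
    = 0.19 · 15.8220 − 2.326
    = 3.0062 − 2.326 = 0.6802 → 0.68
Power = Φ(0.68) = 0.752.

Power ≈ 0.752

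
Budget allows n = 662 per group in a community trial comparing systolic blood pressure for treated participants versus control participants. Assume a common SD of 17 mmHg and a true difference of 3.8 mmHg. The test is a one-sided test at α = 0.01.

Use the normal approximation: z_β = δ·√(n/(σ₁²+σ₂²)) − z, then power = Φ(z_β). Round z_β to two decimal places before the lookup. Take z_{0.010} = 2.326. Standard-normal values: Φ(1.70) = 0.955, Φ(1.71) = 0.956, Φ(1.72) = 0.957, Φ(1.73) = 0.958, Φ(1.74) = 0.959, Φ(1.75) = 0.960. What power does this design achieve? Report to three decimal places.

Power ≈ 0.959

z_β = δ·√(n/(σ₁²+σ₂²)) − z_α
    = 3.8 · √(662/578) − 2.326
    = 3.8 · 1.07020 − 2.326
    = 4.0668 − 2.326 = 1.7408 → 1.74
Power = Φ(1.74) = 0.959.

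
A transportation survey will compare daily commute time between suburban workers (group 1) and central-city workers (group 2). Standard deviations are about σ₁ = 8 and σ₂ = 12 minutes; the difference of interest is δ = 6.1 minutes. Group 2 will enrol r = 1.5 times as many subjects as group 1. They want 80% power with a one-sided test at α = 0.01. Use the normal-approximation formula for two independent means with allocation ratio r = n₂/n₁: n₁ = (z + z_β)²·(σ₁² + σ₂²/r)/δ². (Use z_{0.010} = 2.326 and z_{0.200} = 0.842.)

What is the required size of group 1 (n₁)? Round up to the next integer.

n₁ = 44

n₁ = (z_α + z_β)² · (σ₁² + σ₂²/r) / δ²
   = (2.326 + 0.842)² · (8² + 12²/1.5) / 6.1²
   = 10.0362 · (64 + 96) / 37.21
   = 10.0362 · 160 / 37.21
   = 43.15
Round up → n₁ = 44; n₂ = r·n₁ = 1.5 × 44 = 66.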